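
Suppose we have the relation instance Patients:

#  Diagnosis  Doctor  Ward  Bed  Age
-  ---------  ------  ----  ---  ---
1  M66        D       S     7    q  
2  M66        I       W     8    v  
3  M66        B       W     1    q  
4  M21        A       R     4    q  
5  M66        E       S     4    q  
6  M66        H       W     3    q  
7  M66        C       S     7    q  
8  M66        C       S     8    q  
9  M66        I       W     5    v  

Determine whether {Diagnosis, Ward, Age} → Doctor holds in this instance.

No

(Diagnosis=M66, Ward=S, Age=q): rows 1, 5, 7, 8 → Doctor takes values {D, E, C} — violation
(Diagnosis=M66, Ward=W, Age=v): rows 2, 9 → Doctor = I, I ✓
(Diagnosis=M66, Ward=W, Age=q): rows 3, 6 → Doctor takes values {B, H} — violation
(Diagnosis=M21, Ward=R, Age=q): row 4 → Doctor = A ✓
Two rows agree on {Diagnosis, Ward, Age} but differ on Doctor, so {Diagnosis, Ward, Age} → Doctor does not hold.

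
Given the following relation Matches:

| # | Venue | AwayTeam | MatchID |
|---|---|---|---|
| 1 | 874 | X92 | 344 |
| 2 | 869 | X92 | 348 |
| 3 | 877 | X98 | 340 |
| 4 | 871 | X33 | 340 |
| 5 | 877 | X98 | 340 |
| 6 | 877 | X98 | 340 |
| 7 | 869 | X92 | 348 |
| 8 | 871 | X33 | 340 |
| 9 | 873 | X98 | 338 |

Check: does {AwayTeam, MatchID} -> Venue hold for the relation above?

Yes

(AwayTeam=X92, MatchID=344): row 1 → Venue = 874 ✓
(AwayTeam=X92, MatchID=348): rows 2, 7 → Venue = 869, 869 ✓
(AwayTeam=X98, MatchID=340): rows 3, 5, 6 → Venue = 877, 877, 877 ✓
(AwayTeam=X33, MatchID=340): rows 4, 8 → Venue = 871, 871 ✓
(AwayTeam=X98, MatchID=338): row 9 → Venue = 873 ✓
Every {AwayTeam, MatchID} value is associated with a single Venue value, so {AwayTeam, MatchID} -> Venue holds.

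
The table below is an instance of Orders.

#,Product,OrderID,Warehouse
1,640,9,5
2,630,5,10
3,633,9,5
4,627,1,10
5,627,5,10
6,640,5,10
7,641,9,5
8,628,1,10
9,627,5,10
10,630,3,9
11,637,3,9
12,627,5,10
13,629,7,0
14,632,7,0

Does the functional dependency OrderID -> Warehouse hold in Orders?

Yes

OrderID=9: rows 1, 3, 7 → Warehouse = 5, 5, 5 ✓
OrderID=5: rows 2, 5, 6, 9, 12 → Warehouse = 10, 10, 10, 10, 10 ✓
OrderID=1: rows 4, 8 → Warehouse = 10, 10 ✓
OrderID=3: rows 10, 11 → Warehouse = 9, 9 ✓
OrderID=7: rows 13, 14 → Warehouse = 0, 0 ✓
Every OrderID value is associated with a single Warehouse value, so OrderID -> Warehouse holds.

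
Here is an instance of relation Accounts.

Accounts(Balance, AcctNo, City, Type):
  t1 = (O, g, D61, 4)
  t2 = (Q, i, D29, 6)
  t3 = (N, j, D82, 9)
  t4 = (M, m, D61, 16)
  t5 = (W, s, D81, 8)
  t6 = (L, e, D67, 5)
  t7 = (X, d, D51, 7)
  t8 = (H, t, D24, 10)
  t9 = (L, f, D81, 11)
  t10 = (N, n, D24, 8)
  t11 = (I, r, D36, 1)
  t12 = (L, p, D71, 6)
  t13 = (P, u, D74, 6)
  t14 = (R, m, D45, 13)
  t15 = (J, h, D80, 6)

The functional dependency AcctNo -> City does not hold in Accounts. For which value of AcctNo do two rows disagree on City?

AcctNo=g: row 1 → City = D61 ✓
AcctNo=i: row 2 → City = D29 ✓
AcctNo=j: row 3 → City = D82 ✓
AcctNo=m: rows 4, 14 → City takes values {D61, D45} — violation
AcctNo=s: row 5 → City = D81 ✓
AcctNo=e: row 6 → City = D67 ✓
AcctNo=d: row 7 → City = D51 ✓
AcctNo=t: row 8 → City = D24 ✓
AcctNo=f: row 9 → City = D81 ✓
AcctNo=n: row 10 → City = D24 ✓
AcctNo=r: row 11 → City = D36 ✓
AcctNo=p: row 12 → City = D71 ✓
AcctNo=u: row 13 → City = D74 ✓
AcctNo=h: row 15 → City = D80 ✓
The only AcctNo value with inconsistent City is AcctNo=m.

m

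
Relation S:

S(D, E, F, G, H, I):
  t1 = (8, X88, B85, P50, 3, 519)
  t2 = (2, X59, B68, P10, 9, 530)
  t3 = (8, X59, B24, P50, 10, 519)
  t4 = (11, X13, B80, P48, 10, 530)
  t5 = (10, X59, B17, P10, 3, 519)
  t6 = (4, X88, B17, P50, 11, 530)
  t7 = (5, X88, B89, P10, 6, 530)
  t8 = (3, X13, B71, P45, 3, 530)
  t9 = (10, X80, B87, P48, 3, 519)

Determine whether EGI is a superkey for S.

Yes

All 9 rows have distinct EGI values, so EGI → (all attributes) holds and EGI is a superkey.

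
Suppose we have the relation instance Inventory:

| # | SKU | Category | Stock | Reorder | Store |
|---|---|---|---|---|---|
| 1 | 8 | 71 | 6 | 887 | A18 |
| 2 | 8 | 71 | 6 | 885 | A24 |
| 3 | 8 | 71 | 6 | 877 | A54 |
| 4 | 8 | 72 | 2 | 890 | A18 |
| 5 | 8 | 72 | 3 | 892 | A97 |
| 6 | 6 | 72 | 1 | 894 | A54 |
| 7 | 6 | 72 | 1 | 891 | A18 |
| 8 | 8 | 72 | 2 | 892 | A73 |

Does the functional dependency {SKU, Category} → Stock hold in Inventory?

(SKU=8, Category=71): rows 1, 2, 3 → Stock = 6, 6, 6 ✓
(SKU=8, Category=72): rows 4, 5, 8 → Stock takes values {2, 3} — violation
(SKU=6, Category=72): rows 6, 7 → Stock = 1, 1 ✓
Two rows agree on {SKU, Category} but differ on Stock, so {SKU, Category} → Stock does not hold.

No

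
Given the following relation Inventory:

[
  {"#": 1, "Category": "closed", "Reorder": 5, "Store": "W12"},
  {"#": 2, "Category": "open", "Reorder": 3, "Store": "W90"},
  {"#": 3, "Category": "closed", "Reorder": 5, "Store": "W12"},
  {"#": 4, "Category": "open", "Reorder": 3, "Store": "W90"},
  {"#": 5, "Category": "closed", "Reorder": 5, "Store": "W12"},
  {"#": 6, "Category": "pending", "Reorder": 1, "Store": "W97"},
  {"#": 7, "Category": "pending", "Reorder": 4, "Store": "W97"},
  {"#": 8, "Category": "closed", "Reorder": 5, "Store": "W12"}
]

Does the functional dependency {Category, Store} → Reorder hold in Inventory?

No

(Category=closed, Store=W12): rows 1, 3, 5, 8 → Reorder = 5, 5, 5, 5 ✓
(Category=open, Store=W90): rows 2, 4 → Reorder = 3, 3 ✓
(Category=pending, Store=W97): rows 6, 7 → Reorder takes values {1, 4} — violation
Two rows agree on {Category, Store} but differ on Reorder, so {Category, Store} → Reorder does not hold.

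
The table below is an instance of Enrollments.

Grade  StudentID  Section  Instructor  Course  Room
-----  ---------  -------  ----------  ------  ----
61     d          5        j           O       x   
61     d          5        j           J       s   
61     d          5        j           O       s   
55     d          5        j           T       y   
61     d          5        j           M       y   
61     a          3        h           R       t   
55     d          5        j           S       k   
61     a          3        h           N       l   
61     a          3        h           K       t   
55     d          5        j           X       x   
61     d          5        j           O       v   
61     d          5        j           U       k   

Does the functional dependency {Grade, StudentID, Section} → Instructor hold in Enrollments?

Yes

(Grade=61, StudentID=d, Section=5): 6 rows → Instructor = j, j, j, j, j, j ✓
(Grade=55, StudentID=d, Section=5): 3 rows → Instructor = j, j, j ✓
(Grade=61, StudentID=a, Section=3): 3 rows → Instructor = h, h, h ✓
Every {Grade, StudentID, Section} value is associated with a single Instructor value, so {Grade, StudentID, Section} → Instructor holds.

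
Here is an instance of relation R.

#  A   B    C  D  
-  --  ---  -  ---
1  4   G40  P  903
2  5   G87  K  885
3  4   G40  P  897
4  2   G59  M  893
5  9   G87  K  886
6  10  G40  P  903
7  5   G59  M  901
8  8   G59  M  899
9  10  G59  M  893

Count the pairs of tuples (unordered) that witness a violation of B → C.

0

B=G40: all 3 rows agree on C — 0 pairs.
B=G87: all 2 rows agree on C — 0 pairs.
B=G59: all 4 rows agree on C — 0 pairs.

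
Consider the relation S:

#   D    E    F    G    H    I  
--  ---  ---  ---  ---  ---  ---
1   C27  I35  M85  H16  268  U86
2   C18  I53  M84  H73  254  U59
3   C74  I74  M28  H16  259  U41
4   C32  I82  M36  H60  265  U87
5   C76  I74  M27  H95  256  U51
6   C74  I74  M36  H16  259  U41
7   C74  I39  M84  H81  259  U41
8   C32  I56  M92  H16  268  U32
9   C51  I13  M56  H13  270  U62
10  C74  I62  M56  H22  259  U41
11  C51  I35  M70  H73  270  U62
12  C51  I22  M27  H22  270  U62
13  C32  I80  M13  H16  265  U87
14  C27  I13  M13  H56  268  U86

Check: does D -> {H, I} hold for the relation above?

No

D=C27: rows 1, 14 → {H,I} = (268, U86), (268, U86) ✓
D=C18: row 2 → {H,I} = (254, U59) ✓
D=C74: rows 3, 6, 7, 10 → {H,I} = (259, U41), (259, U41), (259, U41), (259, U41) ✓
D=C32: rows 4, 8, 13 → {H,I} takes values {(265, U87), (268, U32)} — violation
D=C76: row 5 → {H,I} = (256, U51) ✓
D=C51: rows 9, 11, 12 → {H,I} = (270, U62), (270, U62), (270, U62) ✓
Two rows agree on D but differ on {H, I}, so D -> {H, I} does not hold.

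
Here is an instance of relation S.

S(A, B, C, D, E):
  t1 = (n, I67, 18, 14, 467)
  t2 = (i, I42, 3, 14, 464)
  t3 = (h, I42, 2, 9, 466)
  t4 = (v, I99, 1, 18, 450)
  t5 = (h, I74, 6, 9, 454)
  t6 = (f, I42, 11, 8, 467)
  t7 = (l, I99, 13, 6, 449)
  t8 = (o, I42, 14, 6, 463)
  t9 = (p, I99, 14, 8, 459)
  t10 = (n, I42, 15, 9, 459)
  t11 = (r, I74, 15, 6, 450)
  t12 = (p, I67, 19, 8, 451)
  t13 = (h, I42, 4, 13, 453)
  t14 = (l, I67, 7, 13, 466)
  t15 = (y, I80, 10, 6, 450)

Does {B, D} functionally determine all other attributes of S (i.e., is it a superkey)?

Rows 3 and 10 have the same {B, D} value (B=I42, D=9) but are distinct tuples, so {B, D} does not determine every attribute — not a superkey.

No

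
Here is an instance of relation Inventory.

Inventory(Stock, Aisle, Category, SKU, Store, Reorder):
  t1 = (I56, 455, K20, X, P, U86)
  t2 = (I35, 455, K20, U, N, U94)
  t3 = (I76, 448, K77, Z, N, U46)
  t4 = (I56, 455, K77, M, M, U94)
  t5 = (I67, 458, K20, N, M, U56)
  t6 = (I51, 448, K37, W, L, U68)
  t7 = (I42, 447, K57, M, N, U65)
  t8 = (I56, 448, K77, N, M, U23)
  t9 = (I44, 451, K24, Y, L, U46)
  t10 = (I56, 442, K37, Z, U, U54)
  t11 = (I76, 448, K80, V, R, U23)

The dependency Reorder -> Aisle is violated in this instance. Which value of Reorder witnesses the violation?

U46

Reorder=U86: row 1 → Aisle = 455 ✓
Reorder=U94: rows 2, 4 → Aisle = 455, 455 ✓
Reorder=U46: rows 3, 9 → Aisle takes values {448, 451} — violation
Reorder=U56: row 5 → Aisle = 458 ✓
Reorder=U68: row 6 → Aisle = 448 ✓
Reorder=U65: row 7 → Aisle = 447 ✓
Reorder=U23: rows 8, 11 → Aisle = 448, 448 ✓
Reorder=U54: row 10 → Aisle = 442 ✓
The only Reorder value with inconsistent Aisle is Reorder=U46.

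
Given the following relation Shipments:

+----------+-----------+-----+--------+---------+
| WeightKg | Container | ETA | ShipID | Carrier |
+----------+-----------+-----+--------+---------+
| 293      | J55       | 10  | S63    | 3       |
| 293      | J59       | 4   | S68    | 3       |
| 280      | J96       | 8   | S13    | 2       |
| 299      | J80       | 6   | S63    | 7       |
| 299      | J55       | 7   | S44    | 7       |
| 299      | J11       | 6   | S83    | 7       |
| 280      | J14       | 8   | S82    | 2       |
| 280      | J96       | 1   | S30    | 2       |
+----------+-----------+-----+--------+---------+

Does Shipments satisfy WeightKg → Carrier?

WeightKg=293: 2 rows → Carrier = 3, 3 ✓
WeightKg=280: 3 rows → Carrier = 2, 2, 2 ✓
WeightKg=299: 3 rows → Carrier = 7, 7, 7 ✓
Every WeightKg value is associated with a single Carrier value, so WeightKg → Carrier holds.

Yes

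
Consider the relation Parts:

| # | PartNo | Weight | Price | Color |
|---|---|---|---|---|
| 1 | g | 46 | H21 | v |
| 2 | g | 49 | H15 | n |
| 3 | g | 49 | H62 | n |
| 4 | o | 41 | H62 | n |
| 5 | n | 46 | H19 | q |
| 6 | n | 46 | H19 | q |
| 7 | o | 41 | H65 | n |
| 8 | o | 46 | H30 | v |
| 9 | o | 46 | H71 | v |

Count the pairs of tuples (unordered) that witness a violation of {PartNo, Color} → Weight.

(PartNo=g, Color=n): all 2 rows agree on Weight — 0 pairs.
(PartNo=o, Color=n): all 2 rows agree on Weight — 0 pairs.
(PartNo=n, Color=q): all 2 rows agree on Weight — 0 pairs.
(PartNo=o, Color=v): all 2 rows agree on Weight — 0 pairs.

0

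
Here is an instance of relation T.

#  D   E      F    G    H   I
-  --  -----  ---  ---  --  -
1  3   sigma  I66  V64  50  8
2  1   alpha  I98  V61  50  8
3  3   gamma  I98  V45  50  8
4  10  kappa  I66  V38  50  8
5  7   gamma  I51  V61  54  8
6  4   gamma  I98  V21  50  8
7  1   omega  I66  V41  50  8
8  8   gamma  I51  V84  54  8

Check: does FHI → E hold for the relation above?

No

(F=I66, H=50, I=8): rows 1, 4, 7 → E takes values {sigma, kappa, omega} — violation
(F=I98, H=50, I=8): rows 2, 3, 6 → E takes values {alpha, gamma} — violation
(F=I51, H=54, I=8): rows 5, 8 → E = gamma, gamma ✓
Two rows agree on FHI but differ on E, so FHI → E does not hold.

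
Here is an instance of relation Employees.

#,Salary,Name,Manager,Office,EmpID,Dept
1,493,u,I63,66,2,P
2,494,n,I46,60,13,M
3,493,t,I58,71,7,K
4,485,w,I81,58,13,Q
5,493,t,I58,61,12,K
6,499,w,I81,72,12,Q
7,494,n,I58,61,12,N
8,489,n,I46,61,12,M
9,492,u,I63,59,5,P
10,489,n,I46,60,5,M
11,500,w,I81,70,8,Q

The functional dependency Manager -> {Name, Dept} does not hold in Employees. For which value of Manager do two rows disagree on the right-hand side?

Manager=I63: rows 1, 9 → {Name,Dept} = (u, P), (u, P) ✓
Manager=I46: rows 2, 8, 10 → {Name,Dept} = (n, M), (n, M), (n, M) ✓
Manager=I58: rows 3, 5, 7 → {Name,Dept} takes values {(t, K), (n, N)} — violation
Manager=I81: rows 4, 6, 11 → {Name,Dept} = (w, Q), (w, Q), (w, Q) ✓
The only Manager value with inconsistent RHS is Manager=I58.

I58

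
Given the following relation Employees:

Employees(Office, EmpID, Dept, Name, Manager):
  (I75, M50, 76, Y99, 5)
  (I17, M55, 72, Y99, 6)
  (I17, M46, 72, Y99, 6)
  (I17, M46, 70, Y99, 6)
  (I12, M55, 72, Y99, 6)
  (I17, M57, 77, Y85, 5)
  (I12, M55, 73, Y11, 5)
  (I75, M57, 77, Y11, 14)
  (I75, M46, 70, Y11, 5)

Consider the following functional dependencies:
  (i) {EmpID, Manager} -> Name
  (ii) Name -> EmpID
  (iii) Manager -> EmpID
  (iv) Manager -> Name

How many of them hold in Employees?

1

(i) {EmpID, Manager} -> Name: every LHS value maps to a single RHS value — holds.
(ii) Name -> EmpID: Name=Y99: 5 rows → EmpID takes values {M50, M55, M46} — violation; Name=Y11: 3 rows → EmpID takes values {M55, M57, M46} — violation — fails.
(iii) Manager -> EmpID: Manager=5: 4 rows → EmpID takes values {M50, M57, M55, M46} — violation; Manager=6: 4 rows → EmpID takes values {M55, M46} — violation — fails.
(iv) Manager -> Name: Manager=5: 4 rows → Name takes values {Y99, Y85, Y11} — violation — fails.
1 of the 4 dependencies holds.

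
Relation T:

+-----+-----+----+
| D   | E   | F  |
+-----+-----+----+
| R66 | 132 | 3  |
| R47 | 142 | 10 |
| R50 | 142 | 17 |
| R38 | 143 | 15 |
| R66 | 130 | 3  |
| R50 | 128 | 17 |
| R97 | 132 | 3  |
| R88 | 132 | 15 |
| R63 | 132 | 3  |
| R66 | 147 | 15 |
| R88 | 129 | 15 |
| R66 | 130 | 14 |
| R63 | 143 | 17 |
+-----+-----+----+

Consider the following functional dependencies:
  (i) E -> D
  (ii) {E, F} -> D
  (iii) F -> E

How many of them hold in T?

(i) E -> D: E=132: 4 rows → D takes values {R66, R97, R88, R63} — violation; E=142: 2 rows → D takes values {R47, R50} — violation; E=143: 2 rows → D takes values {R38, R63} — violation — fails.
(ii) {E, F} -> D: (E=132, F=3): 3 rows → D takes values {R66, R97, R63} — violation — fails.
(iii) F -> E: F=3: 4 rows → E takes values {132, 130} — violation; F=17: 3 rows → E takes values {142, 128, 143} — violation; F=15: 4 rows → E takes values {143, 132, 147, 129} — violation — fails.
None of the 3 dependencies hold.

0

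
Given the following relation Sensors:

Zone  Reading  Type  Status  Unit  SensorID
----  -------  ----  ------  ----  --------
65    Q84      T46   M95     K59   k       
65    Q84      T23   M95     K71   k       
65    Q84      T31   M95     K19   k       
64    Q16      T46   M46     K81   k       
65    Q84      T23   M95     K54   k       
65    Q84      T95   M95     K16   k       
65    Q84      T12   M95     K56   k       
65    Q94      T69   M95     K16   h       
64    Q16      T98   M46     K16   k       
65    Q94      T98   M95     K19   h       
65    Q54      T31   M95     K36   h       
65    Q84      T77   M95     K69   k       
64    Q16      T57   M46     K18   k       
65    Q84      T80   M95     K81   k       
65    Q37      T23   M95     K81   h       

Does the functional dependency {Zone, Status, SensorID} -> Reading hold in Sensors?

(Zone=65, Status=M95, SensorID=k): 8 rows → Reading = Q84, Q84, Q84, Q84, Q84, Q84, Q84, Q84 ✓
(Zone=64, Status=M46, SensorID=k): 3 rows → Reading = Q16, Q16, Q16 ✓
(Zone=65, Status=M95, SensorID=h): 4 rows → Reading takes values {Q94, Q54, Q37} — violation
Two rows agree on {Zone, Status, SensorID} but differ on Reading, so {Zone, Status, SensorID} -> Reading does not hold.

No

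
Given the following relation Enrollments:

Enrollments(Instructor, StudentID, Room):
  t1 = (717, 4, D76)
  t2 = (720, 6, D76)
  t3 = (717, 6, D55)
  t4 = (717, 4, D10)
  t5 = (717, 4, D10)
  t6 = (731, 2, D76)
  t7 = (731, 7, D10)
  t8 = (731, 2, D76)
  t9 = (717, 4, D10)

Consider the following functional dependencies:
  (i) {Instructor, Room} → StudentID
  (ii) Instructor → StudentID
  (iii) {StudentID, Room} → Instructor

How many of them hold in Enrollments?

(i) {Instructor, Room} → StudentID: every LHS value maps to a single RHS value — holds.
(ii) Instructor → StudentID: Instructor=717: rows 1, 3, 4, 5, 9 → StudentID takes values {4, 6} — violation; Instructor=731: rows 6, 7, 8 → StudentID takes values {2, 7} — violation — fails.
(iii) {StudentID, Room} → Instructor: every LHS value maps to a single RHS value — holds.
2 of the 3 dependencies hold.

2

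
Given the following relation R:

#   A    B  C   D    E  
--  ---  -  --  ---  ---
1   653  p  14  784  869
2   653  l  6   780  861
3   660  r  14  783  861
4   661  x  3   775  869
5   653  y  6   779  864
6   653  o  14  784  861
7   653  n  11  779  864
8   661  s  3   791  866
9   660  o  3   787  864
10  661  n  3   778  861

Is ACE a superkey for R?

Yes

All 10 rows have distinct ACE values, so ACE → (all attributes) holds and ACE is a superkey.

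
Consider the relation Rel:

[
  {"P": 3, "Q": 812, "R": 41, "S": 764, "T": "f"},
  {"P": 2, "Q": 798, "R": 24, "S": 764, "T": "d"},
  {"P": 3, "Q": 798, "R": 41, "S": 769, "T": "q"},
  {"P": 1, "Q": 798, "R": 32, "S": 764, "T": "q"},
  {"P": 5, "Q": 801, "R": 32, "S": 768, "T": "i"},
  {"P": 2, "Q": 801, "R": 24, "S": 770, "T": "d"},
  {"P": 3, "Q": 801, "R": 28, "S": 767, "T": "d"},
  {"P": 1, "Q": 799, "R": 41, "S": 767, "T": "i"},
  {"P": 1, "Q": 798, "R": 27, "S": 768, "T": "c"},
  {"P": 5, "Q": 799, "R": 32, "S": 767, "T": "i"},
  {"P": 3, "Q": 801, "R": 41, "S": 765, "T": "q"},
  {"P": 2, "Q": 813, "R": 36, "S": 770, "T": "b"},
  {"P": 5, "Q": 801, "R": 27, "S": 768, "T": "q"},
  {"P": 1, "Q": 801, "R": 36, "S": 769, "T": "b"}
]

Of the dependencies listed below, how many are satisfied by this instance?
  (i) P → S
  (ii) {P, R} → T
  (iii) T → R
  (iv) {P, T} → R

(i) P → S: P=3: 4 rows → S takes values {764, 769, 767, 765} — violation; P=2: 3 rows → S takes values {764, 770} — violation; P=1: 4 rows → S takes values {764, 767, 768, 769} — violation; P=5: 3 rows → S takes values {768, 767} — violation — fails.
(ii) {P, R} → T: (P=3, R=41): 3 rows → T takes values {f, q} — violation — fails.
(iii) T → R: T=d: 3 rows → R takes values {24, 28} — violation; T=q: 4 rows → R takes values {41, 32, 27} — violation; T=i: 3 rows → R takes values {32, 41} — violation — fails.
(iv) {P, T} → R: every LHS value maps to a single RHS value — holds.
1 of the 4 dependencies holds.

1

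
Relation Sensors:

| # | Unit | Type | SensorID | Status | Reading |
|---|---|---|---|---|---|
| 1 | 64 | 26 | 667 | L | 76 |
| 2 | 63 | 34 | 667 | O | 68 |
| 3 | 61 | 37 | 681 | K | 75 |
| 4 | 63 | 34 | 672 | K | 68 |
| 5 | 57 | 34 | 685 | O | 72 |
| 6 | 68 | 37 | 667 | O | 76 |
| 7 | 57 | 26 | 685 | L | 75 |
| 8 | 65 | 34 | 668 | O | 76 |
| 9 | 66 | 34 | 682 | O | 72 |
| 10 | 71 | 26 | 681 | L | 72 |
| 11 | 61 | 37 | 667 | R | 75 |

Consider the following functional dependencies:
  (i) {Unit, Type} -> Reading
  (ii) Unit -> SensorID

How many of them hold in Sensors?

1

(i) {Unit, Type} -> Reading: every LHS value maps to a single RHS value — holds.
(ii) Unit -> SensorID: Unit=63: rows 2, 4 → SensorID takes values {667, 672} — violation; Unit=61: rows 3, 11 → SensorID takes values {681, 667} — violation — fails.
1 of the 2 dependencies holds.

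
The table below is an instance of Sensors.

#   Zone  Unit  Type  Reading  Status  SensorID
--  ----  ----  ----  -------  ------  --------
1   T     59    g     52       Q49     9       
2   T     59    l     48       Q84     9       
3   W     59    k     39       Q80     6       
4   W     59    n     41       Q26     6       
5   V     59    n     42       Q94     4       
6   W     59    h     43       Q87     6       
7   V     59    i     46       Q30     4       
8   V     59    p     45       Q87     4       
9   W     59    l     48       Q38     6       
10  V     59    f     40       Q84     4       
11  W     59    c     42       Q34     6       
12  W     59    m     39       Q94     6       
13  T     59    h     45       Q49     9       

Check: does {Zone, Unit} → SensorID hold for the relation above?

Yes

(Zone=T, Unit=59): rows 1, 2, 13 → SensorID = 9, 9, 9 ✓
(Zone=W, Unit=59): rows 3, 4, 6, 9, 11, 12 → SensorID = 6, 6, 6, 6, 6, 6 ✓
(Zone=V, Unit=59): rows 5, 7, 8, 10 → SensorID = 4, 4, 4, 4 ✓
Every {Zone, Unit} value is associated with a single SensorID value, so {Zone, Unit} → SensorID holds.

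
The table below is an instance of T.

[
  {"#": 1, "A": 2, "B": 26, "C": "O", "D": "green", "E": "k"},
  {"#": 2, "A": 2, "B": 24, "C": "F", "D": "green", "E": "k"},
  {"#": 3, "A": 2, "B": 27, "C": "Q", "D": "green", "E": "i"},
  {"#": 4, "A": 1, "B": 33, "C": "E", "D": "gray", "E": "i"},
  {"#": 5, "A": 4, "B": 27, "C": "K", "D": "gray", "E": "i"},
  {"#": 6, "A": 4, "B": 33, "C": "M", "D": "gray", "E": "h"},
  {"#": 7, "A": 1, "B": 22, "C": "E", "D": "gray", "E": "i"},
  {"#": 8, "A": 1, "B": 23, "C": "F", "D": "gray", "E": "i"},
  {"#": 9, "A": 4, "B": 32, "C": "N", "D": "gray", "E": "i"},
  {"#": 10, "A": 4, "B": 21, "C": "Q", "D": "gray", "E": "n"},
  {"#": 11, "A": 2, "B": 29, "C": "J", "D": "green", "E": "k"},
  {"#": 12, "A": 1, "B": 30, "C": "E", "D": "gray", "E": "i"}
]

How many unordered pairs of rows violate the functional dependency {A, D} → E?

(A=2, D=green): violating pairs (1,3), (2,3), (3,11) — 3 pairs.
(A=1, D=gray): all 4 rows agree on E — 0 pairs.
(A=4, D=gray): violating pairs (5,6), (5,10), (6,9), (6,10), (9,10) — 5 pairs.

8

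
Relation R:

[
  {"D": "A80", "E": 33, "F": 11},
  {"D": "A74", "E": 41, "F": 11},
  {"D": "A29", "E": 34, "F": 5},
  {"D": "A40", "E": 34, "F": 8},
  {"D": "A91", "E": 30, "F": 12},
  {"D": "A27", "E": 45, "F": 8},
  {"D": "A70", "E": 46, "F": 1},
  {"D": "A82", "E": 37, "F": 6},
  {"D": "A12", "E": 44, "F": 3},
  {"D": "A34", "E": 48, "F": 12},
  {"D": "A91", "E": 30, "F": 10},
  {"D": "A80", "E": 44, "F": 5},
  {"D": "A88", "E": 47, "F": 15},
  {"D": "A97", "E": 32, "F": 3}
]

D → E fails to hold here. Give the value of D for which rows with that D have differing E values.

A80

D=A80: 2 rows → E takes values {33, 44} — violation
D=A74: 1 row → E = 41 ✓
D=A29: 1 row → E = 34 ✓
D=A40: 1 row → E = 34 ✓
D=A91: 2 rows → E = 30, 30 ✓
D=A27: 1 row → E = 45 ✓
D=A70: 1 row → E = 46 ✓
D=A82: 1 row → E = 37 ✓
D=A12: 1 row → E = 44 ✓
D=A34: 1 row → E = 48 ✓
D=A88: 1 row → E = 47 ✓
D=A97: 1 row → E = 32 ✓
The only D value with inconsistent E is D=A80.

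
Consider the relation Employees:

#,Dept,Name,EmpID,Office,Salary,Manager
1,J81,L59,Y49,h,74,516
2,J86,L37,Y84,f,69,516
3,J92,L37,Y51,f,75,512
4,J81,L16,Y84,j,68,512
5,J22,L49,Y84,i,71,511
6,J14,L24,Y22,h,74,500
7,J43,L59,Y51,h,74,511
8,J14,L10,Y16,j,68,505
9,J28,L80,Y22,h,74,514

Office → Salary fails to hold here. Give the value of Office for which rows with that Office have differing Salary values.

Office=h: rows 1, 6, 7, 9 → Salary = 74, 74, 74, 74 ✓
Office=f: rows 2, 3 → Salary takes values {69, 75} — violation
Office=j: rows 4, 8 → Salary = 68, 68 ✓
Office=i: row 5 → Salary = 71 ✓
The only Office value with inconsistent Salary is Office=f.

f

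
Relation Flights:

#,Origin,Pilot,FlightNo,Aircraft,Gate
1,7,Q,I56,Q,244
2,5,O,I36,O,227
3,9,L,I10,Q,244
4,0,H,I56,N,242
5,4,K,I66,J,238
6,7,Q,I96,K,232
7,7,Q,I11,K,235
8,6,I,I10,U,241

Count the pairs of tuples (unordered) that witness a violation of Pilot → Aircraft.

Pilot=Q: violating pairs (1,6), (1,7) — 2 pairs.

2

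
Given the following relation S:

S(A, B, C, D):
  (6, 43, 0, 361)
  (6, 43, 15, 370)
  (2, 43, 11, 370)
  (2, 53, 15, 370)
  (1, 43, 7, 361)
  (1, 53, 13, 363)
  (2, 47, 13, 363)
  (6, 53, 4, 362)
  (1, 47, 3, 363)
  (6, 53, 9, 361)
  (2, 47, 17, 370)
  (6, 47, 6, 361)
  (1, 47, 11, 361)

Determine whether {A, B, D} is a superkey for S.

Yes

All 13 rows have distinct {A, B, D} values, so {A, B, D} → (all attributes) holds and {A, B, D} is a superkey.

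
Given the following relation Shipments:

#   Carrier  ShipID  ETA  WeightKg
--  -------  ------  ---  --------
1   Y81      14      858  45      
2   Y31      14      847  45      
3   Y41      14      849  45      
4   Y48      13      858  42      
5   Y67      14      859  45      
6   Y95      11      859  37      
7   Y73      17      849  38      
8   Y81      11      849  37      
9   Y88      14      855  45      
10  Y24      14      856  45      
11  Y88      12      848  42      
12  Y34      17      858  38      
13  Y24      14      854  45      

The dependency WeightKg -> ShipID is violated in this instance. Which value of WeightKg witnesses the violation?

WeightKg=45: rows 1, 2, 3, 5, 9, 10, 13 → ShipID = 14, 14, 14, 14, 14, 14, 14 ✓
WeightKg=42: rows 4, 11 → ShipID takes values {13, 12} — violation
WeightKg=37: rows 6, 8 → ShipID = 11, 11 ✓
WeightKg=38: rows 7, 12 → ShipID = 17, 17 ✓
The only WeightKg value with inconsistent ShipID is WeightKg=42.

42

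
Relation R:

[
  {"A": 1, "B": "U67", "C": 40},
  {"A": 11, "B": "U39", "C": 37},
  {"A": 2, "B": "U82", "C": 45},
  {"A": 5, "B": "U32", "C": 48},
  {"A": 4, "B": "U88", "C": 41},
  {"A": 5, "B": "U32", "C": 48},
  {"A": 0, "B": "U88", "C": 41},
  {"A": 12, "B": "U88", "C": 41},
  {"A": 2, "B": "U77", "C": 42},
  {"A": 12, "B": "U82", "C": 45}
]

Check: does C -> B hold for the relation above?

C=40: 1 row → B = U67 ✓
C=37: 1 row → B = U39 ✓
C=45: 2 rows → B = U82, U82 ✓
C=48: 2 rows → B = U32, U32 ✓
C=41: 3 rows → B = U88, U88, U88 ✓
C=42: 1 row → B = U77 ✓
Every C value is associated with a single B value, so C -> B holds.

Yes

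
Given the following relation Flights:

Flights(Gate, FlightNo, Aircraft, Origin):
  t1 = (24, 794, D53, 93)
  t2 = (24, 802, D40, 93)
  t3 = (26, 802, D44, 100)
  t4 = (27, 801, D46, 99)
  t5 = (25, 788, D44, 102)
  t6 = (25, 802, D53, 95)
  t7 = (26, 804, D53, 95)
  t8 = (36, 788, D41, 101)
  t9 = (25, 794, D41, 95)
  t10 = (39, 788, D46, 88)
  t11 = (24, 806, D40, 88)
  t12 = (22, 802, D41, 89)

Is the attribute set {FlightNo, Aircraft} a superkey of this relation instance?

Yes

All 12 rows have distinct {FlightNo, Aircraft} values, so {FlightNo, Aircraft} → (all attributes) holds and {FlightNo, Aircraft} is a superkey.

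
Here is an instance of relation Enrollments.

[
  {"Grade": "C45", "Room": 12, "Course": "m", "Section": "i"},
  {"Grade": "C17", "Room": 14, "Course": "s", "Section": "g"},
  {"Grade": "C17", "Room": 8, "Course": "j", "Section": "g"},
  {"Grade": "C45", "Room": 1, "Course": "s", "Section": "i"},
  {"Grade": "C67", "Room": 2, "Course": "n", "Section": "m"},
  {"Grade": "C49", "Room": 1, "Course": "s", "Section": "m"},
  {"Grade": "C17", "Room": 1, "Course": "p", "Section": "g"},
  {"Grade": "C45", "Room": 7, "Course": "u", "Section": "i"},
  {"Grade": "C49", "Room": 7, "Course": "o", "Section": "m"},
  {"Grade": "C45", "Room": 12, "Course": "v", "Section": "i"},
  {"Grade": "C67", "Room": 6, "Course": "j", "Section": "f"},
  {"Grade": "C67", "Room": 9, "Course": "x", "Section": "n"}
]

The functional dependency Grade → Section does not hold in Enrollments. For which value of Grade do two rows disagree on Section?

Grade=C45: 4 rows → Section = i, i, i, i ✓
Grade=C17: 3 rows → Section = g, g, g ✓
Grade=C67: 3 rows → Section takes values {m, f, n} — violation
Grade=C49: 2 rows → Section = m, m ✓
The only Grade value with inconsistent Section is Grade=C67.

C67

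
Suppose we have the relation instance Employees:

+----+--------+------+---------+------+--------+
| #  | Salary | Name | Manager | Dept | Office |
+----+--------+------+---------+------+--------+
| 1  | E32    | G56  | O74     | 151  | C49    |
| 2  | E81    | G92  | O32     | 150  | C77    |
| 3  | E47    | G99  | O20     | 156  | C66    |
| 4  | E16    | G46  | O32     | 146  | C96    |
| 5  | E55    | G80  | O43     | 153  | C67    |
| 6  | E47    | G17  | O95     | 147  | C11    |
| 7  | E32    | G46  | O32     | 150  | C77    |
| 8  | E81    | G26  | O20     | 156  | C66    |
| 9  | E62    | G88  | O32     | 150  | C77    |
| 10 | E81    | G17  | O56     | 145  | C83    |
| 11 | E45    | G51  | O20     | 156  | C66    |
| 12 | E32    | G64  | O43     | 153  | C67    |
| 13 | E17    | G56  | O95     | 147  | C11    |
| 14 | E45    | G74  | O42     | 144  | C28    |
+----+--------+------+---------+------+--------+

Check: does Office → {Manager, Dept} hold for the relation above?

Office=C49: row 1 → {Manager,Dept} = (O74, 151) ✓
Office=C77: rows 2, 7, 9 → {Manager,Dept} = (O32, 150), (O32, 150), (O32, 150) ✓
Office=C66: rows 3, 8, 11 → {Manager,Dept} = (O20, 156), (O20, 156), (O20, 156) ✓
Office=C96: row 4 → {Manager,Dept} = (O32, 146) ✓
Office=C67: rows 5, 12 → {Manager,Dept} = (O43, 153), (O43, 153) ✓
Office=C11: rows 6, 13 → {Manager,Dept} = (O95, 147), (O95, 147) ✓
Office=C83: row 10 → {Manager,Dept} = (O56, 145) ✓
Office=C28: row 14 → {Manager,Dept} = (O42, 144) ✓
Every Office value is associated with a single {Manager, Dept} value, so Office → {Manager, Dept} holds.

Yes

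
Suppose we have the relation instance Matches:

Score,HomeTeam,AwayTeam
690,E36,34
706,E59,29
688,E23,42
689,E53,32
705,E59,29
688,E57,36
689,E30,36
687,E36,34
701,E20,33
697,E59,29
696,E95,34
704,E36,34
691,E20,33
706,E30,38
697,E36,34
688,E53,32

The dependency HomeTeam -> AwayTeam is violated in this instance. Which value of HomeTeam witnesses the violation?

E30

HomeTeam=E36: 4 rows → AwayTeam = 34, 34, 34, 34 ✓
HomeTeam=E59: 3 rows → AwayTeam = 29, 29, 29 ✓
HomeTeam=E23: 1 row → AwayTeam = 42 ✓
HomeTeam=E53: 2 rows → AwayTeam = 32, 32 ✓
HomeTeam=E57: 1 row → AwayTeam = 36 ✓
HomeTeam=E30: 2 rows → AwayTeam takes values {36, 38} — violation
HomeTeam=E20: 2 rows → AwayTeam = 33, 33 ✓
HomeTeam=E95: 1 row → AwayTeam = 34 ✓
The only HomeTeam value with inconsistent AwayTeam is HomeTeam=E30.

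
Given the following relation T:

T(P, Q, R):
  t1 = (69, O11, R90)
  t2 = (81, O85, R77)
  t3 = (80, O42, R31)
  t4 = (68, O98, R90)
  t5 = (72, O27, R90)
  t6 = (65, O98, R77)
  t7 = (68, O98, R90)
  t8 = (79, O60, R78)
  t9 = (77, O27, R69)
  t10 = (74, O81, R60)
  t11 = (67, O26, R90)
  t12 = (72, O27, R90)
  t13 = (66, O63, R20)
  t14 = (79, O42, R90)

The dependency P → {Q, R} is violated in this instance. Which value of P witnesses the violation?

79

P=69: row 1 → {Q,R} = (O11, R90) ✓
P=81: row 2 → {Q,R} = (O85, R77) ✓
P=80: row 3 → {Q,R} = (O42, R31) ✓
P=68: rows 4, 7 → {Q,R} = (O98, R90), (O98, R90) ✓
P=72: rows 5, 12 → {Q,R} = (O27, R90), (O27, R90) ✓
P=65: row 6 → {Q,R} = (O98, R77) ✓
P=79: rows 8, 14 → {Q,R} takes values {(O60, R78), (O42, R90)} — violation
P=77: row 9 → {Q,R} = (O27, R69) ✓
P=74: row 10 → {Q,R} = (O81, R60) ✓
P=67: row 11 → {Q,R} = (O26, R90) ✓
P=66: row 13 → {Q,R} = (O63, R20) ✓
The only P value with inconsistent RHS is P=79.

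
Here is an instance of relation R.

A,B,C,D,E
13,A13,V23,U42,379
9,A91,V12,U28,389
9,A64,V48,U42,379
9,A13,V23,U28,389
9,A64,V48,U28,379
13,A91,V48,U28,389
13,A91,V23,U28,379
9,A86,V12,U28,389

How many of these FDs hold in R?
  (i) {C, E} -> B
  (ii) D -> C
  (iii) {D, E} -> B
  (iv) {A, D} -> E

(i) {C, E} -> B: (C=V23, E=379): 2 rows → B takes values {A13, A91} — violation; (C=V12, E=389): 2 rows → B takes values {A91, A86} — violation — fails.
(ii) D -> C: D=U42: 2 rows → C takes values {V23, V48} — violation; D=U28: 6 rows → C takes values {V12, V23, V48} — violation — fails.
(iii) {D, E} -> B: (D=U42, E=379): 2 rows → B takes values {A13, A64} — violation; (D=U28, E=389): 4 rows → B takes values {A91, A13, A86} — violation; (D=U28, E=379): 2 rows → B takes values {A64, A91} — violation — fails.
(iv) {A, D} -> E: (A=9, D=U28): 4 rows → E takes values {389, 379} — violation; (A=13, D=U28): 2 rows → E takes values {389, 379} — violation — fails.
None of the 4 dependencies hold.

0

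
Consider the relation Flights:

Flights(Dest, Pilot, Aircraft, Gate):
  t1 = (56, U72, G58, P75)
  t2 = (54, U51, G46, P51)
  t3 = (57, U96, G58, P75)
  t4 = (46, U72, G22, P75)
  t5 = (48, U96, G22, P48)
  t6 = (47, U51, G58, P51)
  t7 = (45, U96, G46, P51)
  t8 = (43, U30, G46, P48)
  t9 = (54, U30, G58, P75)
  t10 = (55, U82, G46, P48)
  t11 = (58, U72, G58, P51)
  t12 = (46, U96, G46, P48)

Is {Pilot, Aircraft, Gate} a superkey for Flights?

All 12 rows have distinct {Pilot, Aircraft, Gate} values, so {Pilot, Aircraft, Gate} → (all attributes) holds and {Pilot, Aircraft, Gate} is a superkey.

Yes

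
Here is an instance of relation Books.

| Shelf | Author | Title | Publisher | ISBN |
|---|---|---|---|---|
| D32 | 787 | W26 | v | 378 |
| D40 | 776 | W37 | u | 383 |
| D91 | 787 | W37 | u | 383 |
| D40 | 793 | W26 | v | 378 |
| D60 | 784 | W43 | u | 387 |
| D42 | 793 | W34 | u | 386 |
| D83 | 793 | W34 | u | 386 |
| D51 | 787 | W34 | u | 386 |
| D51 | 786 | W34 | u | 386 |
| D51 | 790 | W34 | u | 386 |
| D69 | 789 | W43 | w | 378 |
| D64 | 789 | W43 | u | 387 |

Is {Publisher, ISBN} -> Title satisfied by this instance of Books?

Yes

(Publisher=v, ISBN=378): 2 rows → Title = W26, W26 ✓
(Publisher=u, ISBN=383): 2 rows → Title = W37, W37 ✓
(Publisher=u, ISBN=387): 2 rows → Title = W43, W43 ✓
(Publisher=u, ISBN=386): 5 rows → Title = W34, W34, W34, W34, W34 ✓
(Publisher=w, ISBN=378): 1 row → Title = W43 ✓
Every {Publisher, ISBN} value is associated with a single Title value, so {Publisher, ISBN} -> Title holds.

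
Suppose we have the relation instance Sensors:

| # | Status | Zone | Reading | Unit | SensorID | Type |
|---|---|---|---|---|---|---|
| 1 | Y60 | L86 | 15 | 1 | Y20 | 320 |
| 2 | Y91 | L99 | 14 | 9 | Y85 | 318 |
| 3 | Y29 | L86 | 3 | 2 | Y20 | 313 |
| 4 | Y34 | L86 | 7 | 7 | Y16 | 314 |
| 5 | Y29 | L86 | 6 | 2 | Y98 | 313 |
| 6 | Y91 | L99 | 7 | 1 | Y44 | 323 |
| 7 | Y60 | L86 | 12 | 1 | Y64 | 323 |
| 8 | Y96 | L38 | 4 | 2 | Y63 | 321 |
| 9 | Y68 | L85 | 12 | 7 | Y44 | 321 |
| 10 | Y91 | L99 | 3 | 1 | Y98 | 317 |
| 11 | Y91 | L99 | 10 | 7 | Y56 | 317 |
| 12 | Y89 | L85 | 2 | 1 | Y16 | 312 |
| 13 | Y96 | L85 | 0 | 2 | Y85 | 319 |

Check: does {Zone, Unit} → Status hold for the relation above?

(Zone=L86, Unit=1): rows 1, 7 → Status = Y60, Y60 ✓
(Zone=L99, Unit=9): row 2 → Status = Y91 ✓
(Zone=L86, Unit=2): rows 3, 5 → Status = Y29, Y29 ✓
(Zone=L86, Unit=7): row 4 → Status = Y34 ✓
(Zone=L99, Unit=1): rows 6, 10 → Status = Y91, Y91 ✓
(Zone=L38, Unit=2): row 8 → Status = Y96 ✓
(Zone=L85, Unit=7): row 9 → Status = Y68 ✓
(Zone=L99, Unit=7): row 11 → Status = Y91 ✓
(Zone=L85, Unit=1): row 12 → Status = Y89 ✓
(Zone=L85, Unit=2): row 13 → Status = Y96 ✓
Every {Zone, Unit} value is associated with a single Status value, so {Zone, Unit} → Status holds.

Yes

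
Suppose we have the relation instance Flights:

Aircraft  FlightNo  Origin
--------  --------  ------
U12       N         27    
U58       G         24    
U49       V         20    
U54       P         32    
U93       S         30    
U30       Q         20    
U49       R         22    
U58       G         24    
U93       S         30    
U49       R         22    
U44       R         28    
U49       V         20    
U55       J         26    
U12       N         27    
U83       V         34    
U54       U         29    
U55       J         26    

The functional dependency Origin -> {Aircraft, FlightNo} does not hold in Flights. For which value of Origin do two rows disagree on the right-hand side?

Origin=27: 2 rows → {Aircraft,FlightNo} = (U12, N), (U12, N) ✓
Origin=24: 2 rows → {Aircraft,FlightNo} = (U58, G), (U58, G) ✓
Origin=20: 3 rows → {Aircraft,FlightNo} takes values {(U49, V), (U30, Q)} — violation
Origin=32: 1 row → {Aircraft,FlightNo} = (U54, P) ✓
Origin=30: 2 rows → {Aircraft,FlightNo} = (U93, S), (U93, S) ✓
Origin=22: 2 rows → {Aircraft,FlightNo} = (U49, R), (U49, R) ✓
Origin=28: 1 row → {Aircraft,FlightNo} = (U44, R) ✓
Origin=26: 2 rows → {Aircraft,FlightNo} = (U55, J), (U55, J) ✓
Origin=34: 1 row → {Aircraft,FlightNo} = (U83, V) ✓
Origin=29: 1 row → {Aircraft,FlightNo} = (U54, U) ✓
The only Origin value with inconsistent RHS is Origin=20.

20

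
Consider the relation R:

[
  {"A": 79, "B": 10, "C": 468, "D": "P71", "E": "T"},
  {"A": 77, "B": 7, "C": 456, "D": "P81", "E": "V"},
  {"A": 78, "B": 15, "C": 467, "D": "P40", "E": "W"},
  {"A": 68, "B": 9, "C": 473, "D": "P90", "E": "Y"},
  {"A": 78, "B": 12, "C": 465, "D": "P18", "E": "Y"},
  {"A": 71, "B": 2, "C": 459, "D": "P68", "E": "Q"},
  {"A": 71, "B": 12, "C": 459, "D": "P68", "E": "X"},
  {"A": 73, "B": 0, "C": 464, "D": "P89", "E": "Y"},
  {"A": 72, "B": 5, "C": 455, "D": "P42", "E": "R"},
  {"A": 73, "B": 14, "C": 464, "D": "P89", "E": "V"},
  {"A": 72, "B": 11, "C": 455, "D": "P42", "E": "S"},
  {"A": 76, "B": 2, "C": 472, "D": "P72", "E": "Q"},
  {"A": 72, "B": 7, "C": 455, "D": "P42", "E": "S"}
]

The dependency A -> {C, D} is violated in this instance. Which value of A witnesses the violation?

A=79: 1 row → {C,D} = (468, P71) ✓
A=77: 1 row → {C,D} = (456, P81) ✓
A=78: 2 rows → {C,D} takes values {(467, P40), (465, P18)} — violation
A=68: 1 row → {C,D} = (473, P90) ✓
A=71: 2 rows → {C,D} = (459, P68), (459, P68) ✓
A=73: 2 rows → {C,D} = (464, P89), (464, P89) ✓
A=72: 3 rows → {C,D} = (455, P42), (455, P42), (455, P42) ✓
A=76: 1 row → {C,D} = (472, P72) ✓
The only A value with inconsistent RHS is A=78.

78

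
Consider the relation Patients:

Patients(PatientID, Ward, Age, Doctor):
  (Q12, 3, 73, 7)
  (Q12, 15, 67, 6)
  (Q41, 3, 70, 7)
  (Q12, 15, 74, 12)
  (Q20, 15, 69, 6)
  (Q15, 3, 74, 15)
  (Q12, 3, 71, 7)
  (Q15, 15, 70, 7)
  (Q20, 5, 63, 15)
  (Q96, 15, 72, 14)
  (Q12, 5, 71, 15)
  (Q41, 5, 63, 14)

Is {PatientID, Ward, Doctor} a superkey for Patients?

Two distinct rows share (PatientID=Q12, Ward=3, Doctor=7), so {PatientID, Ward, Doctor} does not determine every attribute — not a superkey.

No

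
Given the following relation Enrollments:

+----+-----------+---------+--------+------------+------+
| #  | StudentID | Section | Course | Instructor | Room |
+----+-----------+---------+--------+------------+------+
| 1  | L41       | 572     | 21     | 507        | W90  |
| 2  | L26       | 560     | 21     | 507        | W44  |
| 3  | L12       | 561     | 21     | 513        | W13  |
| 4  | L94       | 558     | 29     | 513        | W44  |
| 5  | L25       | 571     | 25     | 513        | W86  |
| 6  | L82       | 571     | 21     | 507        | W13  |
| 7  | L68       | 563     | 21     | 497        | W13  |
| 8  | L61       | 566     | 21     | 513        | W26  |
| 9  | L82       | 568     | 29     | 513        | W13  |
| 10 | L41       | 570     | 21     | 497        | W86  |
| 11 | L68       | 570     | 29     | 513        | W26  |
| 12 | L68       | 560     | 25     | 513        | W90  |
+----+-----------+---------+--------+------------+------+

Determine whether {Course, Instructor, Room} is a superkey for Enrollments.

All 12 rows have distinct {Course, Instructor, Room} values, so {Course, Instructor, Room} → (all attributes) holds and {Course, Instructor, Room} is a superkey.

Yes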